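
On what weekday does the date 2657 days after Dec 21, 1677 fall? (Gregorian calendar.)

Saturday

Dec 21, 1677 is a Tuesday.
2657 mod 7 = 4, so 2657 days after a Tuesday is Tuesday + 4 = Saturday.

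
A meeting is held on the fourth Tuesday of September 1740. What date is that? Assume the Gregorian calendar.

September 27, 1740

September 1, 1740 is a Thursday.
The first Tuesday is therefore September 6 (5 days later).
The fourth Tuesday is 6 + 3×7 = September 27.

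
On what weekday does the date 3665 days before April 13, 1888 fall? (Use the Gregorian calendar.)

Apr 13, 1888 is a Friday.
3665 mod 7 = 4, so 3665 days before a Friday is Friday − 4 = Monday.

Monday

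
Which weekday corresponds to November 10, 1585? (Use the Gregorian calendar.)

Sunday

Doomsday rule: the anchor day for the 1500s is Wednesday. For year 85: 85÷12 = 7 r 1, and 1÷4 = 0, so 7+1+0 = 8.
Wednesday + 8 ≡ Thursday — that's 1585's doomsday.
In November the doomsday date is Nov 7.
Nov 10 is 3 days after Nov 7; 3 mod 7 = 3, so Thursday + 3 = Sunday.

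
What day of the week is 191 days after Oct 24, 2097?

Saturday

Oct 24, 2097 is a Thursday.
191 mod 7 = 2, so 191 days after a Thursday is Thursday + 2 = Saturday.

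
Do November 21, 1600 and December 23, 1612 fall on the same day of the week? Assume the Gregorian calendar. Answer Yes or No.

No

From Nov 21, 1600 to Dec 23, 1612 is 4415 days.
4415 mod 7 = 5, so they are different weekdays.
(Nov 21, 1600 is a Tuesday; Dec 23, 1612 is a Sunday.)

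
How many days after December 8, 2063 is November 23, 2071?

Dec 8, 2063 → Dec 8, 2064: 366 days (Feb 29, 2064 is in that span).
Dec 8, 2064 → Dec 8, 2065: 365 days.
Dec 8, 2065 → Dec 8, 2066: 365 days.
Dec 8, 2066 → Dec 8, 2067: 365 days.
Dec 8, 2067 → Dec 8, 2068: 366 days (Feb 29, 2068 is in that span).
Dec 8, 2068 → Dec 8, 2069: 365 days.
Dec 8, 2069 → Dec 8, 2070: 365 days.
Dec 8, 2070 → Jan 8, 2071: 31 days (December has 31).
Jan 8, 2071 → Feb 8, 2071: 31 days (January has 31).
Feb 8, 2071 → Mar 8, 2071: 28 days (February has 28).
Mar 8, 2071 → Apr 8, 2071: 31 days (March has 31).
Apr 8, 2071 → May 8, 2071: 30 days (April has 30).
May 8, 2071 → Jun 8, 2071: 31 days (May has 31).
Jun 8, 2071 → Jul 8, 2071: 30 days (June has 30).
Jul 8, 2071 → Aug 8, 2071: 31 days (July has 31).
Aug 8, 2071 → Sep 8, 2071: 31 days (August has 31).
Sep 8, 2071 → Oct 8, 2071: 30 days (September has 30).
Oct 8, 2071 → Nov 8, 2071: 31 days (October has 31).
Nov 8, 2071 → Nov 23, 2071: 15 days.
Total: 2907 days.

2907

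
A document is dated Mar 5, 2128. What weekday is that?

January 1, 2128 is a Thursday.
Jan 1, 2128 → Feb 1, 2128: 31 days (January has 31).
Feb 1, 2128 → Mar 1, 2128: 29 days (February has 29).
Mar 1, 2128 → Mar 5, 2128: 4 days.
Total: 64 days.
64 mod 7 = 1, so Thursday + 1 = Friday.

Friday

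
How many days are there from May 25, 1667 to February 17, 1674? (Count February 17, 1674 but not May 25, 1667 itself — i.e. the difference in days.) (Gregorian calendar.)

May 25, 1667 → May 25, 1668: 366 days (Feb 29, 1668 is in that span).
May 25, 1668 → May 25, 1669: 365 days.
May 25, 1669 → May 25, 1670: 365 days.
May 25, 1670 → May 25, 1671: 365 days.
May 25, 1671 → May 25, 1672: 366 days (Feb 29, 1672 is in that span).
May 25, 1672 → May 25, 1673: 365 days.
May 25, 1673 → Jun 25, 1673: 31 days (May has 31).
Jun 25, 1673 → Jul 25, 1673: 30 days (June has 30).
Jul 25, 1673 → Aug 25, 1673: 31 days (July has 31).
Aug 25, 1673 → Sep 25, 1673: 31 days (August has 31).
Sep 25, 1673 → Oct 25, 1673: 30 days (September has 30).
Oct 25, 1673 → Nov 25, 1673: 31 days (October has 31).
Nov 25, 1673 → Dec 25, 1673: 30 days (November has 30).
Dec 25, 1673 → Jan 25, 1674: 31 days (December has 31).
Jan 25, 1674 → Feb 17, 1674: 23 days.
Total: 2460 days.

2460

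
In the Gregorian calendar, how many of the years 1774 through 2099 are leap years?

Multiples of 4 in [1774,2099]: 81.
Of those, multiples of 100: 3 (not leap unless ÷400).
Multiples of 400: 1.
Leap years = 81 − 3 + 1 = 79.

79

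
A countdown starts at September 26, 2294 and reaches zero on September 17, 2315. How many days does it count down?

Sep 26, 2294 → Sep 26, 2295: 365 days.
Sep 26, 2295 → Sep 26, 2296: 366 days (Feb 29, 2296 is in that span).
Sep 26, 2296 → Sep 26, 2297: 365 days.
Sep 26, 2297 → Sep 26, 2298: 365 days.
Sep 26, 2298 → Sep 26, 2299: 365 days.
Sep 26, 2299 → Sep 26, 2300: 365 days.
Sep 26, 2300 → Sep 26, 2301: 365 days.
Sep 26, 2301 → Sep 26, 2302: 365 days.
Sep 26, 2302 → Sep 26, 2303: 365 days.
Sep 26, 2303 → Sep 26, 2304: 366 days (Feb 29, 2304 is in that span).
Sep 26, 2304 → Sep 26, 2305: 365 days.
Sep 26, 2305 → Sep 26, 2306: 365 days.
Sep 26, 2306 → Sep 26, 2307: 365 days.
Sep 26, 2307 → Sep 26, 2308: 366 days (Feb 29, 2308 is in that span).
Sep 26, 2308 → Sep 26, 2309: 365 days.
Sep 26, 2309 → Sep 26, 2310: 365 days.
Sep 26, 2310 → Sep 26, 2311: 365 days.
Sep 26, 2311 → Sep 26, 2312: 366 days (Feb 29, 2312 is in that span).
Sep 26, 2312 → Sep 26, 2313: 365 days.
Sep 26, 2313 → Sep 26, 2314: 365 days.
Sep 26, 2314 → Oct 26, 2314: 30 days (September has 30).
Oct 26, 2314 → Nov 26, 2314: 31 days (October has 31).
Nov 26, 2314 → Dec 26, 2314: 30 days (November has 30).
Dec 26, 2314 → Jan 26, 2315: 31 days (December has 31).
Jan 26, 2315 → Feb 26, 2315: 31 days (January has 31).
Feb 26, 2315 → Mar 26, 2315: 28 days (February has 28).
Mar 26, 2315 → Apr 26, 2315: 31 days (March has 31).
Apr 26, 2315 → May 26, 2315: 30 days (April has 30).
May 26, 2315 → Jun 26, 2315: 31 days (May has 31).
Jun 26, 2315 → Jul 26, 2315: 30 days (June has 30).
Jul 26, 2315 → Aug 26, 2315: 31 days (July has 31).
Aug 26, 2315 → Sep 17, 2315: 22 days.
Total: 7660 days.

7660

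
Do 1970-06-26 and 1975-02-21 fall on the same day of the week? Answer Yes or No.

Yes

From Jun 26, 1970 to Feb 21, 1975 is 1701 days.
1701 mod 7 = 0, so they are the same weekday.
(Jun 26, 1970 is a Friday; Feb 21, 1975 is a Friday.)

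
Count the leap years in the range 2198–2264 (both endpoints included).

16

Multiples of 4 in [2198,2264]: 17.
Of those, multiples of 100: 1 (not leap unless ÷400).
Multiples of 400: 0.
Leap years = 17 − 1 + 0 = 16.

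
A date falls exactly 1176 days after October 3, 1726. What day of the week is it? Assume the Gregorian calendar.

First find the weekday of Oct 3, 1726. Doomsday rule: the anchor day for the 1700s is Sunday. For year 26: 26÷12 = 2 r 2, and 2÷4 = 0, so 2+2+0 = 4.
Sunday + 4 ≡ Thursday — that's 1726's doomsday.
In October the doomsday date is Oct 10.
Oct 3 is 7 days before Oct 10; 7 mod 7 = 0, so Thursday − 0 = Thursday.
1176 mod 7 = 0, so 1176 days after a Thursday is Thursday + 0 = Thursday.

Thursday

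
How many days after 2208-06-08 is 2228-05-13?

7279

Jun 8, 2208 → Jun 8, 2209: 365 days.
Jun 8, 2209 → Jun 8, 2210: 365 days.
Jun 8, 2210 → Jun 8, 2211: 365 days.
Jun 8, 2211 → Jun 8, 2212: 366 days (Feb 29, 2212 is in that span).
Jun 8, 2212 → Jun 8, 2213: 365 days.
Jun 8, 2213 → Jun 8, 2214: 365 days.
Jun 8, 2214 → Jun 8, 2215: 365 days.
Jun 8, 2215 → Jun 8, 2216: 366 days (Feb 29, 2216 is in that span).
Jun 8, 2216 → Jun 8, 2217: 365 days.
Jun 8, 2217 → Jun 8, 2218: 365 days.
Jun 8, 2218 → Jun 8, 2219: 365 days.
Jun 8, 2219 → Jun 8, 2220: 366 days (Feb 29, 2220 is in that span).
Jun 8, 2220 → Jun 8, 2221: 365 days.
Jun 8, 2221 → Jun 8, 2222: 365 days.
Jun 8, 2222 → Jun 8, 2223: 365 days.
Jun 8, 2223 → Jun 8, 2224: 366 days (Feb 29, 2224 is in that span).
Jun 8, 2224 → Jun 8, 2225: 365 days.
Jun 8, 2225 → Jun 8, 2226: 365 days.
Jun 8, 2226 → Jun 8, 2227: 365 days.
Jun 8, 2227 → Jul 8, 2227: 30 days (June has 30).
Jul 8, 2227 → Aug 8, 2227: 31 days (July has 31).
Aug 8, 2227 → Sep 8, 2227: 31 days (August has 31).
Sep 8, 2227 → Oct 8, 2227: 30 days (September has 30).
Oct 8, 2227 → Nov 8, 2227: 31 days (October has 31).
Nov 8, 2227 → Dec 8, 2227: 30 days (November has 30).
Dec 8, 2227 → Jan 8, 2228: 31 days (December has 31).
Jan 8, 2228 → Feb 8, 2228: 31 days (January has 31).
Feb 8, 2228 → Mar 8, 2228: 29 days (February has 29).
Mar 8, 2228 → Apr 8, 2228: 31 days (March has 31).
Apr 8, 2228 → May 8, 2228: 30 days (April has 30).
May 8, 2228 → May 13, 2228: 5 days.
Total: 7279 days.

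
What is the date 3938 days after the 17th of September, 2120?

June 30, 2131

+365 (one year) → Sep 17, 2121 (3573 left).
+365 (one year) → Sep 17, 2122 (3208 left).
+365 (one year) → Sep 17, 2123 (2843 left).
+366 (one year; includes Feb 29, 2124) → Sep 17, 2124 (2477 left).
+365 (one year) → Sep 17, 2125 (2112 left).
+365 (one year) → Sep 17, 2126 (1747 left).
+365 (one year) → Sep 17, 2127 (1382 left).
+366 (one year; includes Feb 29, 2128) → Sep 17, 2128 (1016 left).
+365 (one year) → Sep 17, 2129 (651 left).
+365 (one year) → Sep 17, 2130 (286 left).
Sep has 30 days: +14 → Oct 1, 2130 (272 left).
Oct has 31 days: +31 → Nov 1, 2130 (241 left).
Nov has 30 days: +30 → Dec 1, 2130 (211 left).
Dec has 31 days: +31 → Jan 1, 2131 (180 left).
Jan has 31 days: +31 → Feb 1, 2131 (149 left).
Feb has 28 days: +28 → Mar 1, 2131 (121 left).
Mar has 31 days: +31 → Apr 1, 2131 (90 left).
Apr has 30 days: +30 → May 1, 2131 (60 left).
May has 31 days: +31 → Jun 1, 2131 (29 left).
+29 → Jun 30, 2131.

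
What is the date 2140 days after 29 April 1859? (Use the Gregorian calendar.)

March 8, 1865

+366 (one year; includes Feb 29, 1860) → Apr 29, 1860 (1774 left).
+365 (one year) → Apr 29, 1861 (1409 left).
+365 (one year) → Apr 29, 1862 (1044 left).
+365 (one year) → Apr 29, 1863 (679 left).
+366 (one year; includes Feb 29, 1864) → Apr 29, 1864 (313 left).
Apr has 30 days: +2 → May 1, 1864 (311 left).
May has 31 days: +31 → Jun 1, 1864 (280 left).
Jun has 30 days: +30 → Jul 1, 1864 (250 left).
Jul has 31 days: +31 → Aug 1, 1864 (219 left).
Aug has 31 days: +31 → Sep 1, 1864 (188 left).
Sep has 30 days: +30 → Oct 1, 1864 (158 left).
Oct has 31 days: +31 → Nov 1, 1864 (127 left).
Nov has 30 days: +30 → Dec 1, 1864 (97 left).
Dec has 31 days: +31 → Jan 1, 1865 (66 left).
Jan has 31 days: +31 → Feb 1, 1865 (35 left).
Feb has 28 days: +28 → Mar 1, 1865 (7 left).
+7 → Mar 8, 1865.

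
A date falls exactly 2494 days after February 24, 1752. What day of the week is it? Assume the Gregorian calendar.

Saturday

First find the weekday of Feb 24, 1752. Doomsday rule: the anchor day for the 1700s is Sunday. For year 52: 52÷12 = 4 r 4, and 4÷4 = 1, so 4+4+1 = 9.
Sunday + 9 ≡ Tuesday — that's 1752's doomsday.
In February the doomsday date is Feb 29 (1752 is a leap year (divisible by 4)).
Feb 24 is 5 days before Feb 29; 5 mod 7 = 5, so Tuesday − 5 = Thursday.
2494 mod 7 = 2, so 2494 days after a Thursday is Thursday + 2 = Saturday.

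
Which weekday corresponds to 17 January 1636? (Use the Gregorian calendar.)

Doomsday rule: the anchor day for the 1600s is Tuesday. For year 36: 36÷12 = 3 r 0, and 0÷4 = 0, so 3+0+0 = 3.
Tuesday + 3 ≡ Friday — that's 1636's doomsday.
In January the doomsday date is Jan 4 (1636 is a leap year (divisible by 4)).
Jan 17 is 13 days after Jan 4; 13 mod 7 = 6, so Friday + 6 = Thursday.

Thursday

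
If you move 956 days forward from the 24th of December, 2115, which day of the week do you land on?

Saturday

First find the weekday of Dec 24, 2115. Doomsday rule: the anchor day for the 2100s is Sunday. For year 15: 15÷12 = 1 r 3, and 3÷4 = 0, so 1+3+0 = 4.
Sunday + 4 ≡ Thursday — that's 2115's doomsday.
In December the doomsday date is Dec 12.
Dec 24 is 12 days after Dec 12; 12 mod 7 = 5, so Thursday + 5 = Tuesday.
956 mod 7 = 4, so 956 days after a Tuesday is Tuesday + 4 = Saturday.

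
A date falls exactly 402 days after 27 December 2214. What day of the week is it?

Dec 27, 2214 is a Tuesday.
402 mod 7 = 3, so 402 days after a Tuesday is Tuesday + 3 = Friday.

Friday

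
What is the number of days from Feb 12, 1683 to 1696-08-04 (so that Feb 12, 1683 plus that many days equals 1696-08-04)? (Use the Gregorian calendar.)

4922

Feb 12, 1683 → Feb 12, 1684: 365 days.
Feb 12, 1684 → Feb 12, 1685: 366 days (Feb 29, 1684 is in that span).
Feb 12, 1685 → Feb 12, 1686: 365 days.
Feb 12, 1686 → Feb 12, 1687: 365 days.
Feb 12, 1687 → Feb 12, 1688: 365 days.
Feb 12, 1688 → Feb 12, 1689: 366 days (Feb 29, 1688 is in that span).
Feb 12, 1689 → Feb 12, 1690: 365 days.
Feb 12, 1690 → Feb 12, 1691: 365 days.
Feb 12, 1691 → Feb 12, 1692: 365 days.
Feb 12, 1692 → Feb 12, 1693: 366 days (Feb 29, 1692 is in that span).
Feb 12, 1693 → Feb 12, 1694: 365 days.
Feb 12, 1694 → Feb 12, 1695: 365 days.
Feb 12, 1695 → Feb 12, 1696: 365 days.
Feb 12, 1696 → Mar 12, 1696: 29 days (February has 29).
Mar 12, 1696 → Apr 12, 1696: 31 days (March has 31).
Apr 12, 1696 → May 12, 1696: 30 days (April has 30).
May 12, 1696 → Jun 12, 1696: 31 days (May has 31).
Jun 12, 1696 → Jul 12, 1696: 30 days (June has 30).
Jul 12, 1696 → Aug 4, 1696: 23 days.
Total: 4922 days.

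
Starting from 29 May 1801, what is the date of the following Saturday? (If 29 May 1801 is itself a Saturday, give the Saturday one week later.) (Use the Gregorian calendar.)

May 29, 1801 is a Friday.
From Friday to the next Saturday is 1 day.
May 29, 1801 + 1 = May 30, 1801.

May 30, 1801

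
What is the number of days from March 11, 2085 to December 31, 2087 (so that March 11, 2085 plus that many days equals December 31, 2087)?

Mar 11, 2085 → Mar 11, 2086: 365 days.
Mar 11, 2086 → Mar 11, 2087: 365 days.
Mar 11, 2087 → Apr 11, 2087: 31 days (March has 31).
Apr 11, 2087 → May 11, 2087: 30 days (April has 30).
May 11, 2087 → Jun 11, 2087: 31 days (May has 31).
Jun 11, 2087 → Jul 11, 2087: 30 days (June has 30).
Jul 11, 2087 → Aug 11, 2087: 31 days (July has 31).
Aug 11, 2087 → Sep 11, 2087: 31 days (August has 31).
Sep 11, 2087 → Oct 11, 2087: 30 days (September has 30).
Oct 11, 2087 → Nov 11, 2087: 31 days (October has 31).
Nov 11, 2087 → Dec 11, 2087: 30 days (November has 30).
Dec 11, 2087 → Dec 31, 2087: 20 days.
Total: 1025 days.

1025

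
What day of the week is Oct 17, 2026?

Saturday

January 1, 2026 is a Thursday.
Jan 1, 2026 → Feb 1, 2026: 31 days (January has 31).
Feb 1, 2026 → Mar 1, 2026: 28 days (February has 28).
Mar 1, 2026 → Apr 1, 2026: 31 days (March has 31).
Apr 1, 2026 → May 1, 2026: 30 days (April has 30).
May 1, 2026 → Jun 1, 2026: 31 days (May has 31).
Jun 1, 2026 → Jul 1, 2026: 30 days (June has 30).
Jul 1, 2026 → Aug 1, 2026: 31 days (July has 31).
Aug 1, 2026 → Sep 1, 2026: 31 days (August has 31).
Sep 1, 2026 → Oct 1, 2026: 30 days (September has 30).
Oct 1, 2026 → Oct 17, 2026: 16 days.
Total: 289 days.
289 mod 7 = 2, so Thursday + 2 = Saturday.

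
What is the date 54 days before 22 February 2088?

−22 → Jan 31, 2088 (end of Jan, 31 days; 32 left).
−31 → Dec 31, 2087 (end of Dec, 31 days; 1 left).
−1 → Dec 30, 2087.

December 30, 2087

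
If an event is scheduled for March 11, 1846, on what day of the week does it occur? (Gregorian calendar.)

Doomsday rule: the anchor day for the 1800s is Friday. For year 46: 46÷12 = 3 r 10, and 10÷4 = 2, so 3+10+2 = 15.
Friday + 15 ≡ Saturday — that's 1846's doomsday.
In March the doomsday date is Mar 14.
Mar 11 is 3 days before Mar 14; 3 mod 7 = 3, so Saturday − 3 = Wednesday.

Wednesday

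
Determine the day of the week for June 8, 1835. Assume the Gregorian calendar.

Monday

Doomsday rule: the anchor day for the 1800s is Friday. For year 35: 35÷12 = 2 r 11, and 11÷4 = 2, so 2+11+2 = 15.
Friday + 15 ≡ Saturday — that's 1835's doomsday.
In June the doomsday date is Jun 6.
Jun 8 is 2 days after Jun 6; 2 mod 7 = 2, so Saturday + 2 = Monday.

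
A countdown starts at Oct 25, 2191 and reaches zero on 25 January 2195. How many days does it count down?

Oct 25, 2191 → Oct 25, 2192: 366 days (Feb 29, 2192 is in that span).
Oct 25, 2192 → Oct 25, 2193: 365 days.
Oct 25, 2193 → Oct 25, 2194: 365 days.
Oct 25, 2194 → Nov 25, 2194: 31 days (October has 31).
Nov 25, 2194 → Dec 25, 2194: 30 days (November has 30).
Dec 25, 2194 → Jan 25, 2195: 31 days.
Total: 1188 days.

1188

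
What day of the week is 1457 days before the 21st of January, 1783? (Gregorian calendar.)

First find the weekday of Jan 21, 1783. Doomsday rule: the anchor day for the 1700s is Sunday. For year 83: 83÷12 = 6 r 11, and 11÷4 = 2, so 6+11+2 = 19.
Sunday + 19 ≡ Friday — that's 1783's doomsday.
In January the doomsday date is Jan 3 (1783 is not a leap year).
Jan 21 is 18 days after Jan 3; 18 mod 7 = 4, so Friday + 4 = Tuesday.
1457 mod 7 = 1, so 1457 days before a Tuesday is Tuesday − 1 = Monday.

Monday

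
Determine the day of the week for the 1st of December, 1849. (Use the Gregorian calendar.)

Saturday

Doomsday rule: the anchor day for the 1800s is Friday. For year 49: 49÷12 = 4 r 1, and 1÷4 = 0, so 4+1+0 = 5.
Friday + 5 ≡ Wednesday — that's 1849's doomsday.
In December the doomsday date is Dec 12.
Dec 1 is 11 days before Dec 12; 11 mod 7 = 4, so Wednesday − 4 = Saturday.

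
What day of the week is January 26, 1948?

Doomsday rule: the anchor day for the 1900s is Wednesday. For year 48: 48÷12 = 4 r 0, and 0÷4 = 0, so 4+0+0 = 4.
Wednesday + 4 ≡ Sunday — that's 1948's doomsday.
In January the doomsday date is Jan 4 (1948 is a leap year (divisible by 4)).
Jan 26 is 22 days after Jan 4; 22 mod 7 = 1, so Sunday + 1 = Monday.

Monday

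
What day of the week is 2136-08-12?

Doomsday rule: the anchor day for the 2100s is Sunday. For year 36: 36÷12 = 3 r 0, and 0÷4 = 0, so 3+0+0 = 3.
Sunday + 3 ≡ Wednesday — that's 2136's doomsday.
In August the doomsday date is Aug 8.
Aug 12 is 4 days after Aug 8; 4 mod 7 = 4, so Wednesday + 4 = Sunday.

Sunday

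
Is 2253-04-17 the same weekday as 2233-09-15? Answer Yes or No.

Yes

From Sep 15, 2233 to Apr 17, 2253 is 7154 days.
7154 mod 7 = 0, so they are the same weekday.
(Sep 15, 2233 is a Sunday; Apr 17, 2253 is a Sunday.)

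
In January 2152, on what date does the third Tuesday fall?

January 18, 2152

January 1, 2152 is a Saturday.
The first Tuesday is therefore January 4 (3 days later).
The third Tuesday is 4 + 2×7 = January 18.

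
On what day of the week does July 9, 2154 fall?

Doomsday rule: the anchor day for the 2100s is Sunday. For year 54: 54÷12 = 4 r 6, and 6÷4 = 1, so 4+6+1 = 11.
Sunday + 11 ≡ Thursday — that's 2154's doomsday.
In July the doomsday date is Jul 11.
Jul 9 is 2 days before Jul 11; 2 mod 7 = 2, so Thursday − 2 = Tuesday.

Tuesday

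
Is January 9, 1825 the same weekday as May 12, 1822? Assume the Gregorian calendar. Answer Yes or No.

From May 12, 1822 to Jan 9, 1825 is 973 days.
973 mod 7 = 0, so they are the same weekday.
(May 12, 1822 is a Sunday; Jan 9, 1825 is a Sunday.)

Yes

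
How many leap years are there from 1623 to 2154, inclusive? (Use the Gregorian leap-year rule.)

Multiples of 4 in [1623,2154]: 133.
Of those, multiples of 100: 5 (not leap unless ÷400).
Multiples of 400: 1.
Leap years = 133 − 5 + 1 = 129.

129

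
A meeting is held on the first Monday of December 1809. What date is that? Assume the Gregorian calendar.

December 4, 1809

December 1, 1809 is a Friday.
The first Monday is therefore December 4 (3 days later).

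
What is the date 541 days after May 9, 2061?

+365 (one year) → May 9, 2062 (176 left).
May has 31 days: +23 → Jun 1, 2062 (153 left).
Jun has 30 days: +30 → Jul 1, 2062 (123 left).
Jul has 31 days: +31 → Aug 1, 2062 (92 left).
Aug has 31 days: +31 → Sep 1, 2062 (61 left).
Sep has 30 days: +30 → Oct 1, 2062 (31 left).
Oct has 31 days: +31 → Nov 1, 2062 (0 left).

November 1, 2062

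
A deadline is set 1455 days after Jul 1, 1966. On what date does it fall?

+365 (one year) → Jul 1, 1967 (1090 left).
+366 (one year; includes Feb 29, 1968) → Jul 1, 1968 (724 left).
+365 (one year) → Jul 1, 1969 (359 left).
Jul has 31 days: +31 → Aug 1, 1969 (328 left).
Aug has 31 days: +31 → Sep 1, 1969 (297 left).
Sep has 30 days: +30 → Oct 1, 1969 (267 left).
Oct has 31 days: +31 → Nov 1, 1969 (236 left).
Nov has 30 days: +30 → Dec 1, 1969 (206 left).
Dec has 31 days: +31 → Jan 1, 1970 (175 left).
Jan has 31 days: +31 → Feb 1, 1970 (144 left).
Feb has 28 days: +28 → Mar 1, 1970 (116 left).
Mar has 31 days: +31 → Apr 1, 1970 (85 left).
Apr has 30 days: +30 → May 1, 1970 (55 left).
May has 31 days: +31 → Jun 1, 1970 (24 left).
+24 → Jun 25, 1970.

June 25, 1970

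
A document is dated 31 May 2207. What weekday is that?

Sunday

January 1, 2207 is a Thursday.
Jan 1, 2207 → Feb 1, 2207: 31 days (January has 31).
Feb 1, 2207 → Mar 1, 2207: 28 days (February has 28).
Mar 1, 2207 → Apr 1, 2207: 31 days (March has 31).
Apr 1, 2207 → May 1, 2207: 30 days (April has 30).
May 1, 2207 → May 31, 2207: 30 days.
Total: 150 days.
150 mod 7 = 3, so Thursday + 3 = Sunday.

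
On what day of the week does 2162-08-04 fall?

Wednesday

Doomsday rule: the anchor day for the 2100s is Sunday. For year 62: 62÷12 = 5 r 2, and 2÷4 = 0, so 5+2+0 = 7.
Sunday + 7 ≡ Sunday — that's 2162's doomsday.
In August the doomsday date is Aug 8.
Aug 4 is 4 days before Aug 8; 4 mod 7 = 4, so Sunday − 4 = Wednesday.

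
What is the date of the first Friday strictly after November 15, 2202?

November 19, 2202

Nov 15, 2202 is a Monday.
From Monday to the next Friday is 4 days.
Nov 15, 2202 + 4 = Nov 19, 2202.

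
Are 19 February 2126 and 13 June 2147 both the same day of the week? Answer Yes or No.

Yes

From Feb 19, 2126 to Jun 13, 2147 is 7784 days.
7784 mod 7 = 0, so they are the same weekday.
(Feb 19, 2126 is a Tuesday; Jun 13, 2147 is a Tuesday.)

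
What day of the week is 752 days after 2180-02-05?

Tuesday

First find the weekday of Feb 5, 2180. Doomsday rule: the anchor day for the 2100s is Sunday. For year 80: 80÷12 = 6 r 8, and 8÷4 = 2, so 6+8+2 = 16.
Sunday + 16 ≡ Tuesday — that's 2180's doomsday.
In February the doomsday date is Feb 29 (2180 is a leap year (divisible by 4)).
Feb 5 is 24 days before Feb 29; 24 mod 7 = 3, so Tuesday − 3 = Saturday.
752 mod 7 = 3, so 752 days after a Saturday is Saturday + 3 = Tuesday.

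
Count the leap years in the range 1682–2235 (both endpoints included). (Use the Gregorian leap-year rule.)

Multiples of 4 in [1682,2235]: 138.
Of those, multiples of 100: 6 (not leap unless ÷400).
Multiples of 400: 1.
Leap years = 138 − 6 + 1 = 133.

133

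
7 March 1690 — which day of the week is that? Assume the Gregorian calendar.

Tuesday

Doomsday rule: the anchor day for the 1600s is Tuesday. For year 90: 90÷12 = 7 r 6, and 6÷4 = 1, so 7+6+1 = 14.
Tuesday + 14 ≡ Tuesday — that's 1690's doomsday.
In March the doomsday date is Mar 14.
Mar 7 is 7 days before Mar 14; 7 mod 7 = 0, so Tuesday − 0 = Tuesday.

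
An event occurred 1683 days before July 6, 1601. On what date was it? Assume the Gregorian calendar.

November 26, 1596

−365 (one year) → Jul 6, 1600 (1318 left).
−366 (one year; includes Feb 29, 1600) → Jul 6, 1599 (952 left).
−365 (one year) → Jul 6, 1598 (587 left).
−365 (one year) → Jul 6, 1597 (222 left).
−6 → Jun 30, 1597 (end of Jun, 30 days; 216 left).
−30 → May 31, 1597 (end of May, 31 days; 186 left).
−31 → Apr 30, 1597 (end of Apr, 30 days; 155 left).
−30 → Mar 31, 1597 (end of Mar, 31 days; 125 left).
−31 → Feb 28, 1597 (end of Feb, 28 days; 94 left).
−28 → Jan 31, 1597 (end of Jan, 31 days; 66 left).
−31 → Dec 31, 1596 (end of Dec, 31 days; 35 left).
−31 → Nov 30, 1596 (end of Nov, 30 days; 4 left).
−4 → Nov 26, 1596.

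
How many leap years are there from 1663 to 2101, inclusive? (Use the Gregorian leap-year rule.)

106

Multiples of 4 in [1663,2101]: 110.
Of those, multiples of 100: 5 (not leap unless ÷400).
Multiples of 400: 1.
Leap years = 110 − 5 + 1 = 106.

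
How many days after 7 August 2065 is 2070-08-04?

Aug 7, 2065 → Aug 7, 2066: 365 days.
Aug 7, 2066 → Aug 7, 2067: 365 days.
Aug 7, 2067 → Aug 7, 2068: 366 days (Feb 29, 2068 is in that span).
Aug 7, 2068 → Aug 7, 2069: 365 days.
Aug 7, 2069 → Sep 7, 2069: 31 days (August has 31).
Sep 7, 2069 → Oct 7, 2069: 30 days (September has 30).
Oct 7, 2069 → Nov 7, 2069: 31 days (October has 31).
Nov 7, 2069 → Dec 7, 2069: 30 days (November has 30).
Dec 7, 2069 → Jan 7, 2070: 31 days (December has 31).
Jan 7, 2070 → Feb 7, 2070: 31 days (January has 31).
Feb 7, 2070 → Mar 7, 2070: 28 days (February has 28).
Mar 7, 2070 → Apr 7, 2070: 31 days (March has 31).
Apr 7, 2070 → May 7, 2070: 30 days (April has 30).
May 7, 2070 → Jun 7, 2070: 31 days (May has 31).
Jun 7, 2070 → Jul 7, 2070: 30 days (June has 30).
Jul 7, 2070 → Aug 4, 2070: 28 days.
Total: 1823 days.

1823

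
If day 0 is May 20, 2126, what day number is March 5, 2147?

May 20, 2126 → May 20, 2127: 365 days.
May 20, 2127 → May 20, 2128: 366 days (Feb 29, 2128 is in that span).
May 20, 2128 → May 20, 2129: 365 days.
May 20, 2129 → May 20, 2130: 365 days.
May 20, 2130 → May 20, 2131: 365 days.
May 20, 2131 → May 20, 2132: 366 days (Feb 29, 2132 is in that span).
May 20, 2132 → May 20, 2133: 365 days.
May 20, 2133 → May 20, 2134: 365 days.
May 20, 2134 → May 20, 2135: 365 days.
May 20, 2135 → May 20, 2136: 366 days (Feb 29, 2136 is in that span).
May 20, 2136 → May 20, 2137: 365 days.
May 20, 2137 → May 20, 2138: 365 days.
May 20, 2138 → May 20, 2139: 365 days.
May 20, 2139 → May 20, 2140: 366 days (Feb 29, 2140 is in that span).
May 20, 2140 → May 20, 2141: 365 days.
May 20, 2141 → May 20, 2142: 365 days.
May 20, 2142 → May 20, 2143: 365 days.
May 20, 2143 → May 20, 2144: 366 days (Feb 29, 2144 is in that span).
May 20, 2144 → May 20, 2145: 365 days.
May 20, 2145 → May 20, 2146: 365 days.
May 20, 2146 → Jun 20, 2146: 31 days (May has 31).
Jun 20, 2146 → Jul 20, 2146: 30 days (June has 30).
Jul 20, 2146 → Aug 20, 2146: 31 days (July has 31).
Aug 20, 2146 → Sep 20, 2146: 31 days (August has 31).
Sep 20, 2146 → Oct 20, 2146: 30 days (September has 30).
Oct 20, 2146 → Nov 20, 2146: 31 days (October has 31).
Nov 20, 2146 → Dec 20, 2146: 30 days (November has 30).
Dec 20, 2146 → Jan 20, 2147: 31 days (December has 31).
Jan 20, 2147 → Feb 20, 2147: 31 days (January has 31).
Feb 20, 2147 → Mar 5, 2147: 13 days.
Total: 7594 days.

7594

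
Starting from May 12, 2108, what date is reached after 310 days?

May has 31 days: +20 → Jun 1, 2108 (290 left).
Jun has 30 days: +30 → Jul 1, 2108 (260 left).
Jul has 31 days: +31 → Aug 1, 2108 (229 left).
Aug has 31 days: +31 → Sep 1, 2108 (198 left).
Sep has 30 days: +30 → Oct 1, 2108 (168 left).
Oct has 31 days: +31 → Nov 1, 2108 (137 left).
Nov has 30 days: +30 → Dec 1, 2108 (107 left).
Dec has 31 days: +31 → Jan 1, 2109 (76 left).
Jan has 31 days: +31 → Feb 1, 2109 (45 left).
Feb has 28 days: +28 → Mar 1, 2109 (17 left).
+17 → Mar 18, 2109.

March 18, 2109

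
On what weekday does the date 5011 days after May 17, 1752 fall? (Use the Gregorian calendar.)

Tuesday

May 17, 1752 is a Wednesday.
5011 mod 7 = 6, so 5011 days after a Wednesday is Wednesday + 6 = Tuesday.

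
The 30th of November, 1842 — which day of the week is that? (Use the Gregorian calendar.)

Wednesday

Doomsday rule: the anchor day for the 1800s is Friday. For year 42: 42÷12 = 3 r 6, and 6÷4 = 1, so 3+6+1 = 10.
Friday + 10 ≡ Monday — that's 1842's doomsday.
In November the doomsday date is Nov 7.
Nov 30 is 23 days after Nov 7; 23 mod 7 = 2, so Monday + 2 = Wednesday.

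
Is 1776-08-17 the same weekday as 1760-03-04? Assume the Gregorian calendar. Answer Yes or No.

No

From Mar 4, 1760 to Aug 17, 1776 is 6010 days.
6010 mod 7 = 4, so they are different weekdays.
(Mar 4, 1760 is a Tuesday; Aug 17, 1776 is a Saturday.)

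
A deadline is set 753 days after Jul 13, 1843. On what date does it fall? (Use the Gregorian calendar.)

August 4, 1845

+366 (one year; includes Feb 29, 1844) → Jul 13, 1844 (387 left).
Jul has 31 days: +19 → Aug 1, 1844 (368 left).
Aug has 31 days: +31 → Sep 1, 1844 (337 left).
Sep has 30 days: +30 → Oct 1, 1844 (307 left).
Oct has 31 days: +31 → Nov 1, 1844 (276 left).
Nov has 30 days: +30 → Dec 1, 1844 (246 left).
Dec has 31 days: +31 → Jan 1, 1845 (215 left).
Jan has 31 days: +31 → Feb 1, 1845 (184 left).
Feb has 28 days: +28 → Mar 1, 1845 (156 left).
Mar has 31 days: +31 → Apr 1, 1845 (125 left).
Apr has 30 days: +30 → May 1, 1845 (95 left).
May has 31 days: +31 → Jun 1, 1845 (64 left).
Jun has 30 days: +30 → Jul 1, 1845 (34 left).
Jul has 31 days: +31 → Aug 1, 1845 (3 left).
+3 → Aug 4, 1845.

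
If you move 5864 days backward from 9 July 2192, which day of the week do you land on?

Wednesday

First find the weekday of Jul 9, 2192. Doomsday rule: the anchor day for the 2100s is Sunday. For year 92: 92÷12 = 7 r 8, and 8÷4 = 2, so 7+8+2 = 17.
Sunday + 17 ≡ Wednesday — that's 2192's doomsday.
In July the doomsday date is Jul 11.
Jul 9 is 2 days before Jul 11; 2 mod 7 = 2, so Wednesday − 2 = Monday.
5864 mod 7 = 5, so 5864 days before a Monday is Monday − 5 = Wednesday.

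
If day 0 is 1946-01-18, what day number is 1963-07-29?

Jan 18, 1946 → Jan 18, 1947: 365 days.
Jan 18, 1947 → Jan 18, 1948: 365 days.
Jan 18, 1948 → Jan 18, 1949: 366 days (Feb 29, 1948 is in that span).
Jan 18, 1949 → Jan 18, 1950: 365 days.
Jan 18, 1950 → Jan 18, 1951: 365 days.
Jan 18, 1951 → Jan 18, 1952: 365 days.
Jan 18, 1952 → Jan 18, 1953: 366 days (Feb 29, 1952 is in that span).
Jan 18, 1953 → Jan 18, 1954: 365 days.
Jan 18, 1954 → Jan 18, 1955: 365 days.
Jan 18, 1955 → Jan 18, 1956: 365 days.
Jan 18, 1956 → Jan 18, 1957: 366 days (Feb 29, 1956 is in that span).
Jan 18, 1957 → Jan 18, 1958: 365 days.
Jan 18, 1958 → Jan 18, 1959: 365 days.
Jan 18, 1959 → Jan 18, 1960: 365 days.
Jan 18, 1960 → Jan 18, 1961: 366 days (Feb 29, 1960 is in that span).
Jan 18, 1961 → Jan 18, 1962: 365 days.
Jan 18, 1962 → Jan 18, 1963: 365 days.
Jan 18, 1963 → Feb 18, 1963: 31 days (January has 31).
Feb 18, 1963 → Mar 18, 1963: 28 days (February has 28).
Mar 18, 1963 → Apr 18, 1963: 31 days (March has 31).
Apr 18, 1963 → May 18, 1963: 30 days (April has 30).
May 18, 1963 → Jun 18, 1963: 31 days (May has 31).
Jun 18, 1963 → Jul 18, 1963: 30 days (June has 30).
Jul 18, 1963 → Jul 29, 1963: 11 days.
Total: 6401 days.

6401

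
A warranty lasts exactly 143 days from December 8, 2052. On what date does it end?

April 30, 2053

Dec has 31 days: +24 → Jan 1, 2053 (119 left).
Jan has 31 days: +31 → Feb 1, 2053 (88 left).
Feb has 28 days: +28 → Mar 1, 2053 (60 left).
Mar has 31 days: +31 → Apr 1, 2053 (29 left).
+29 → Apr 30, 2053.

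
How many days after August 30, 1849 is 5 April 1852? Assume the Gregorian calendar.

Aug 30, 1849 → Aug 30, 1850: 365 days.
Aug 30, 1850 → Aug 30, 1851: 365 days.
Aug 30, 1851 → Sep 30, 1851: 31 days (August has 31).
Sep 30, 1851 → Oct 30, 1851: 30 days (September has 30).
Oct 30, 1851 → Nov 30, 1851: 31 days (October has 31).
Nov 30, 1851 → Dec 30, 1851: 30 days (November has 30).
Dec 30, 1851 → Jan 30, 1852: 31 days (December has 31).
Jan 30, 1852 → Feb 29, 1852: 30 days (January has 31).
Feb 29, 1852 → Mar 29, 1852: 29 days (February has 29).
Mar 29, 1852 → Apr 5, 1852: 7 days.
Total: 949 days.

949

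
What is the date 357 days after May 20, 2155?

May 11, 2156

May has 31 days: +12 → Jun 1, 2155 (345 left).
Jun has 30 days: +30 → Jul 1, 2155 (315 left).
Jul has 31 days: +31 → Aug 1, 2155 (284 left).
Aug has 31 days: +31 → Sep 1, 2155 (253 left).
Sep has 30 days: +30 → Oct 1, 2155 (223 left).
Oct has 31 days: +31 → Nov 1, 2155 (192 left).
Nov has 30 days: +30 → Dec 1, 2155 (162 left).
Dec has 31 days: +31 → Jan 1, 2156 (131 left).
Jan has 31 days: +31 → Feb 1, 2156 (100 left).
Feb has 29 days: +29 → Mar 1, 2156 (71 left).
Mar has 31 days: +31 → Apr 1, 2156 (40 left).
Apr has 30 days: +30 → May 1, 2156 (10 left).
+10 → May 11, 2156.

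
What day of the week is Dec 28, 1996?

Saturday

Doomsday rule: the anchor day for the 1900s is Wednesday. For year 96: 96÷12 = 8 r 0, and 0÷4 = 0, so 8+0+0 = 8.
Wednesday + 8 ≡ Thursday — that's 1996's doomsday.
In December the doomsday date is Dec 12.
Dec 28 is 16 days after Dec 12; 16 mod 7 = 2, so Thursday + 2 = Saturday.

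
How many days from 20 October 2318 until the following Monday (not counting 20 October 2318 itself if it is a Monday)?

1

Oct 20, 2318 is a Sunday.
From Sunday to the next Monday is 1 day.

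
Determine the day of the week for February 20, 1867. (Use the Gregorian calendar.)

Doomsday rule: the anchor day for the 1800s is Friday. For year 67: 67÷12 = 5 r 7, and 7÷4 = 1, so 5+7+1 = 13.
Friday + 13 ≡ Thursday — that's 1867's doomsday.
In February the doomsday date is Feb 28 (1867 is not a leap year).
Feb 20 is 8 days before Feb 28; 8 mod 7 = 1, so Thursday − 1 = Wednesday.

Wednesday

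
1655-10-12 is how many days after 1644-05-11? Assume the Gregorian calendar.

4171

May 11, 1644 → May 11, 1645: 365 days.
May 11, 1645 → May 11, 1646: 365 days.
May 11, 1646 → May 11, 1647: 365 days.
May 11, 1647 → May 11, 1648: 366 days (Feb 29, 1648 is in that span).
May 11, 1648 → May 11, 1649: 365 days.
May 11, 1649 → May 11, 1650: 365 days.
May 11, 1650 → May 11, 1651: 365 days.
May 11, 1651 → May 11, 1652: 366 days (Feb 29, 1652 is in that span).
May 11, 1652 → May 11, 1653: 365 days.
May 11, 1653 → May 11, 1654: 365 days.
May 11, 1654 → May 11, 1655: 365 days.
May 11, 1655 → Jun 11, 1655: 31 days (May has 31).
Jun 11, 1655 → Jul 11, 1655: 30 days (June has 30).
Jul 11, 1655 → Aug 11, 1655: 31 days (July has 31).
Aug 11, 1655 → Sep 11, 1655: 31 days (August has 31).
Sep 11, 1655 → Oct 11, 1655: 30 days (September has 30).
Oct 11, 1655 → Oct 12, 1655: 1 days.
Total: 4171 days.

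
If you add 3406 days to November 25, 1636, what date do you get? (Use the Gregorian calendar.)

March 24, 1646

+365 (one year) → Nov 25, 1637 (3041 left).
+365 (one year) → Nov 25, 1638 (2676 left).
+365 (one year) → Nov 25, 1639 (2311 left).
+366 (one year; includes Feb 29, 1640) → Nov 25, 1640 (1945 left).
+365 (one year) → Nov 25, 1641 (1580 left).
+365 (one year) → Nov 25, 1642 (1215 left).
+365 (one year) → Nov 25, 1643 (850 left).
+366 (one year; includes Feb 29, 1644) → Nov 25, 1644 (484 left).
+365 (one year) → Nov 25, 1645 (119 left).
Nov has 30 days: +6 → Dec 1, 1645 (113 left).
Dec has 31 days: +31 → Jan 1, 1646 (82 left).
Jan has 31 days: +31 → Feb 1, 1646 (51 left).
Feb has 28 days: +28 → Mar 1, 1646 (23 left).
+23 → Mar 24, 1646.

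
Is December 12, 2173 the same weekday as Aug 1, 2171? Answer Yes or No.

No

From Aug 1, 2171 to Dec 12, 2173 is 864 days.
864 mod 7 = 3, so they are different weekdays.
(Aug 1, 2171 is a Thursday; Dec 12, 2173 is a Sunday.)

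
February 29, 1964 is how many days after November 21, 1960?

Nov 21, 1960 → Nov 21, 1961: 365 days.
Nov 21, 1961 → Nov 21, 1962: 365 days.
Nov 21, 1962 → Nov 21, 1963: 365 days.
Nov 21, 1963 → Dec 21, 1963: 30 days (November has 30).
Dec 21, 1963 → Jan 21, 1964: 31 days (December has 31).
Jan 21, 1964 → Feb 21, 1964: 31 days (January has 31).
Feb 21, 1964 → Feb 29, 1964: 8 days.
Total: 1195 days.

1195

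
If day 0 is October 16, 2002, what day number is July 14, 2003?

Oct 16, 2002 → Nov 16, 2002: 31 days (October has 31).
Nov 16, 2002 → Dec 16, 2002: 30 days (November has 30).
Dec 16, 2002 → Jan 16, 2003: 31 days (December has 31).
Jan 16, 2003 → Feb 16, 2003: 31 days (January has 31).
Feb 16, 2003 → Mar 16, 2003: 28 days (February has 28).
Mar 16, 2003 → Apr 16, 2003: 31 days (March has 31).
Apr 16, 2003 → May 16, 2003: 30 days (April has 30).
May 16, 2003 → Jun 16, 2003: 31 days (May has 31).
Jun 16, 2003 → Jul 14, 2003: 28 days.
Total: 271 days.

271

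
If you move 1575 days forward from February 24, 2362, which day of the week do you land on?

First find the weekday of Feb 24, 2362. Doomsday rule: the anchor day for the 2300s is Wednesday. For year 62: 62÷12 = 5 r 2, and 2÷4 = 0, so 5+2+0 = 7.
Wednesday + 7 ≡ Wednesday — that's 2362's doomsday.
In February the doomsday date is Feb 28 (2362 is not a leap year).
Feb 24 is 4 days before Feb 28; 4 mod 7 = 4, so Wednesday − 4 = Saturday.
1575 mod 7 = 0, so 1575 days after a Saturday is Saturday + 0 = Saturday.

Saturday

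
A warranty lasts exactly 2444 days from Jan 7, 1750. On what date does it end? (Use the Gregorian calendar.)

+365 (one year) → Jan 7, 1751 (2079 left).
+365 (one year) → Jan 7, 1752 (1714 left).
+366 (one year; includes Feb 29, 1752) → Jan 7, 1753 (1348 left).
+365 (one year) → Jan 7, 1754 (983 left).
+365 (one year) → Jan 7, 1755 (618 left).
+365 (one year) → Jan 7, 1756 (253 left).
Jan has 31 days: +25 → Feb 1, 1756 (228 left).
Feb has 29 days: +29 → Mar 1, 1756 (199 left).
Mar has 31 days: +31 → Apr 1, 1756 (168 left).
Apr has 30 days: +30 → May 1, 1756 (138 left).
May has 31 days: +31 → Jun 1, 1756 (107 left).
Jun has 30 days: +30 → Jul 1, 1756 (77 left).
Jul has 31 days: +31 → Aug 1, 1756 (46 left).
Aug has 31 days: +31 → Sep 1, 1756 (15 left).
+15 → Sep 16, 1756.

September 16, 1756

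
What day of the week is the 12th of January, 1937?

Doomsday rule: the anchor day for the 1900s is Wednesday. For year 37: 37÷12 = 3 r 1, and 1÷4 = 0, so 3+1+0 = 4.
Wednesday + 4 ≡ Sunday — that's 1937's doomsday.
In January the doomsday date is Jan 3 (1937 is not a leap year).
Jan 12 is 9 days after Jan 3; 9 mod 7 = 2, so Sunday + 2 = Tuesday.

Tuesday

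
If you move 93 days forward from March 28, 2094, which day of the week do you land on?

First find the weekday of Mar 28, 2094. Doomsday rule: the anchor day for the 2000s is Tuesday. For year 94: 94÷12 = 7 r 10, and 10÷4 = 2, so 7+10+2 = 19.
Tuesday + 19 ≡ Sunday — that's 2094's doomsday.
In March the doomsday date is Mar 14.
Mar 28 is 14 days after Mar 14; 14 mod 7 = 0, so Sunday + 0 = Sunday.
93 mod 7 = 2, so 93 days after a Sunday is Sunday + 2 = Tuesday.

Tuesday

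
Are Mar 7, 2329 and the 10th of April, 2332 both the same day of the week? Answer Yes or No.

From Mar 7, 2329 to Apr 10, 2332 is 1130 days.
1130 mod 7 = 3, so they are different weekdays.
(Mar 7, 2329 is a Thursday; Apr 10, 2332 is a Sunday.)

No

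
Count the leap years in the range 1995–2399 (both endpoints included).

Multiples of 4 in [1995,2399]: 101.
Of those, multiples of 100: 4 (not leap unless ÷400).
Multiples of 400: 1.
Leap years = 101 − 4 + 1 = 98.

98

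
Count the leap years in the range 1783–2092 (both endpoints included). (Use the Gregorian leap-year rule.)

Multiples of 4 in [1783,2092]: 78.
Of those, multiples of 100: 3 (not leap unless ÷400).
Multiples of 400: 1.
Leap years = 78 − 3 + 1 = 76.

76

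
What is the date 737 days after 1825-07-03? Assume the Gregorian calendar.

+365 (one year) → Jul 3, 1826 (372 left).
Jul has 31 days: +29 → Aug 1, 1826 (343 left).
Aug has 31 days: +31 → Sep 1, 1826 (312 left).
Sep has 30 days: +30 → Oct 1, 1826 (282 left).
Oct has 31 days: +31 → Nov 1, 1826 (251 left).
Nov has 30 days: +30 → Dec 1, 1826 (221 left).
Dec has 31 days: +31 → Jan 1, 1827 (190 left).
Jan has 31 days: +31 → Feb 1, 1827 (159 left).
Feb has 28 days: +28 → Mar 1, 1827 (131 left).
Mar has 31 days: +31 → Apr 1, 1827 (100 left).
Apr has 30 days: +30 → May 1, 1827 (70 left).
May has 31 days: +31 → Jun 1, 1827 (39 left).
Jun has 30 days: +30 → Jul 1, 1827 (9 left).
+9 → Jul 10, 1827.

July 10, 1827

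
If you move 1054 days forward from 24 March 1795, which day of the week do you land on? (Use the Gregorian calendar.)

Saturday

Mar 24, 1795 is a Tuesday.
1054 mod 7 = 4, so 1054 days after a Tuesday is Tuesday + 4 = Saturday.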